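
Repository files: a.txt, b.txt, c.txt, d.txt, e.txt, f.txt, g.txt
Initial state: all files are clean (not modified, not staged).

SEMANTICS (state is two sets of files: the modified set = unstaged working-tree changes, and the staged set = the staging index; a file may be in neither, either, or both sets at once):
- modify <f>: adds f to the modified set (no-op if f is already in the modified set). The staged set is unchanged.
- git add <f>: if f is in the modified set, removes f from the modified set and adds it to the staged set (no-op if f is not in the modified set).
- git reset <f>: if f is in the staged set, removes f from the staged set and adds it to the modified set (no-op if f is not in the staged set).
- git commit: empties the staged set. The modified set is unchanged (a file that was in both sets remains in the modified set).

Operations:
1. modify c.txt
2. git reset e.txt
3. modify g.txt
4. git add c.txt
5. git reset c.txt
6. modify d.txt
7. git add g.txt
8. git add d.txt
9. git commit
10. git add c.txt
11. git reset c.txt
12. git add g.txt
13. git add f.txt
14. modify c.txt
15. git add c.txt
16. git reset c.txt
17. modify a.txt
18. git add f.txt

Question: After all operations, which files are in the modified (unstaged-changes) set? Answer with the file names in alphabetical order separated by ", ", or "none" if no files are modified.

Answer: a.txt, c.txt

Derivation:
After op 1 (modify c.txt): modified={c.txt} staged={none}
After op 2 (git reset e.txt): modified={c.txt} staged={none}
After op 3 (modify g.txt): modified={c.txt, g.txt} staged={none}
After op 4 (git add c.txt): modified={g.txt} staged={c.txt}
After op 5 (git reset c.txt): modified={c.txt, g.txt} staged={none}
After op 6 (modify d.txt): modified={c.txt, d.txt, g.txt} staged={none}
After op 7 (git add g.txt): modified={c.txt, d.txt} staged={g.txt}
After op 8 (git add d.txt): modified={c.txt} staged={d.txt, g.txt}
After op 9 (git commit): modified={c.txt} staged={none}
After op 10 (git add c.txt): modified={none} staged={c.txt}
After op 11 (git reset c.txt): modified={c.txt} staged={none}
After op 12 (git add g.txt): modified={c.txt} staged={none}
After op 13 (git add f.txt): modified={c.txt} staged={none}
After op 14 (modify c.txt): modified={c.txt} staged={none}
After op 15 (git add c.txt): modified={none} staged={c.txt}
After op 16 (git reset c.txt): modified={c.txt} staged={none}
After op 17 (modify a.txt): modified={a.txt, c.txt} staged={none}
After op 18 (git add f.txt): modified={a.txt, c.txt} staged={none}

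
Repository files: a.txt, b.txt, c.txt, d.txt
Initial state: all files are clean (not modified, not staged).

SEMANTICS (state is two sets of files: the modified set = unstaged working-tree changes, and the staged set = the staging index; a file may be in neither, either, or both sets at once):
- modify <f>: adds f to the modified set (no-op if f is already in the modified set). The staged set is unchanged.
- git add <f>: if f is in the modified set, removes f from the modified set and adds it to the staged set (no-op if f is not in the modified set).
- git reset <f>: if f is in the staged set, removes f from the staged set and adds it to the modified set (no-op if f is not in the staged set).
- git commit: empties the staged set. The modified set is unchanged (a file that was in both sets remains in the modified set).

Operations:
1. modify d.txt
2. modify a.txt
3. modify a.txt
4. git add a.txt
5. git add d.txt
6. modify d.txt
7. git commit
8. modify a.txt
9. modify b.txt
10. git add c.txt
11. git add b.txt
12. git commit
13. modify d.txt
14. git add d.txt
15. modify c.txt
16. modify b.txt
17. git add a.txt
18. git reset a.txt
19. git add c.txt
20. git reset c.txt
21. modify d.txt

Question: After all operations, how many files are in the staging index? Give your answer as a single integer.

After op 1 (modify d.txt): modified={d.txt} staged={none}
After op 2 (modify a.txt): modified={a.txt, d.txt} staged={none}
After op 3 (modify a.txt): modified={a.txt, d.txt} staged={none}
After op 4 (git add a.txt): modified={d.txt} staged={a.txt}
After op 5 (git add d.txt): modified={none} staged={a.txt, d.txt}
After op 6 (modify d.txt): modified={d.txt} staged={a.txt, d.txt}
After op 7 (git commit): modified={d.txt} staged={none}
After op 8 (modify a.txt): modified={a.txt, d.txt} staged={none}
After op 9 (modify b.txt): modified={a.txt, b.txt, d.txt} staged={none}
After op 10 (git add c.txt): modified={a.txt, b.txt, d.txt} staged={none}
After op 11 (git add b.txt): modified={a.txt, d.txt} staged={b.txt}
After op 12 (git commit): modified={a.txt, d.txt} staged={none}
After op 13 (modify d.txt): modified={a.txt, d.txt} staged={none}
After op 14 (git add d.txt): modified={a.txt} staged={d.txt}
After op 15 (modify c.txt): modified={a.txt, c.txt} staged={d.txt}
After op 16 (modify b.txt): modified={a.txt, b.txt, c.txt} staged={d.txt}
After op 17 (git add a.txt): modified={b.txt, c.txt} staged={a.txt, d.txt}
After op 18 (git reset a.txt): modified={a.txt, b.txt, c.txt} staged={d.txt}
After op 19 (git add c.txt): modified={a.txt, b.txt} staged={c.txt, d.txt}
After op 20 (git reset c.txt): modified={a.txt, b.txt, c.txt} staged={d.txt}
After op 21 (modify d.txt): modified={a.txt, b.txt, c.txt, d.txt} staged={d.txt}
Final staged set: {d.txt} -> count=1

Answer: 1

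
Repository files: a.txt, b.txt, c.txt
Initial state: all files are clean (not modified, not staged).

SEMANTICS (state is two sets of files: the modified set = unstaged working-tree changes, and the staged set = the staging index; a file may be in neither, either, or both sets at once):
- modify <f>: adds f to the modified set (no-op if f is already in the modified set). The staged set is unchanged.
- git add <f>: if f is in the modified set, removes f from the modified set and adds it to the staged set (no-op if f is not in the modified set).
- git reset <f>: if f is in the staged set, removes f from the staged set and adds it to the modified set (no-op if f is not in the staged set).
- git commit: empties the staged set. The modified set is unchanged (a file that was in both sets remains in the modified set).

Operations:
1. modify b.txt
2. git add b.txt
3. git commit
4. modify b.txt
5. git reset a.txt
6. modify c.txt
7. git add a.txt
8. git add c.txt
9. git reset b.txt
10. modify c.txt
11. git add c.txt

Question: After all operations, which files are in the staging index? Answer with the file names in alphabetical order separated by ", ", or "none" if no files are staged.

Answer: c.txt

Derivation:
After op 1 (modify b.txt): modified={b.txt} staged={none}
After op 2 (git add b.txt): modified={none} staged={b.txt}
After op 3 (git commit): modified={none} staged={none}
After op 4 (modify b.txt): modified={b.txt} staged={none}
After op 5 (git reset a.txt): modified={b.txt} staged={none}
After op 6 (modify c.txt): modified={b.txt, c.txt} staged={none}
After op 7 (git add a.txt): modified={b.txt, c.txt} staged={none}
After op 8 (git add c.txt): modified={b.txt} staged={c.txt}
After op 9 (git reset b.txt): modified={b.txt} staged={c.txt}
After op 10 (modify c.txt): modified={b.txt, c.txt} staged={c.txt}
After op 11 (git add c.txt): modified={b.txt} staged={c.txt}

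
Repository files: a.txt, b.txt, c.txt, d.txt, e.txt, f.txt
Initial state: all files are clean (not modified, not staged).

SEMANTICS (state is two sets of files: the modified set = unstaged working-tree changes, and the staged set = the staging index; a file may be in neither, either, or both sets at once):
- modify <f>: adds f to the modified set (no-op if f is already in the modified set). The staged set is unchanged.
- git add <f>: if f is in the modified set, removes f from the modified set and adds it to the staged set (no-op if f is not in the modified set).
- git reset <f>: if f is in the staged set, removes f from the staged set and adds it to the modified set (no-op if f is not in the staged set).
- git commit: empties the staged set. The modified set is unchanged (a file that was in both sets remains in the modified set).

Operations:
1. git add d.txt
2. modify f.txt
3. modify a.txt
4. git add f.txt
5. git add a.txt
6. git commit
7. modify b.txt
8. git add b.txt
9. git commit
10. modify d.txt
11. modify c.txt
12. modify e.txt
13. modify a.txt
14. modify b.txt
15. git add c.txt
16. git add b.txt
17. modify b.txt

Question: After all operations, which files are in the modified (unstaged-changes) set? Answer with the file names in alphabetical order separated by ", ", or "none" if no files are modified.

Answer: a.txt, b.txt, d.txt, e.txt

Derivation:
After op 1 (git add d.txt): modified={none} staged={none}
After op 2 (modify f.txt): modified={f.txt} staged={none}
After op 3 (modify a.txt): modified={a.txt, f.txt} staged={none}
After op 4 (git add f.txt): modified={a.txt} staged={f.txt}
After op 5 (git add a.txt): modified={none} staged={a.txt, f.txt}
After op 6 (git commit): modified={none} staged={none}
After op 7 (modify b.txt): modified={b.txt} staged={none}
After op 8 (git add b.txt): modified={none} staged={b.txt}
After op 9 (git commit): modified={none} staged={none}
After op 10 (modify d.txt): modified={d.txt} staged={none}
After op 11 (modify c.txt): modified={c.txt, d.txt} staged={none}
After op 12 (modify e.txt): modified={c.txt, d.txt, e.txt} staged={none}
After op 13 (modify a.txt): modified={a.txt, c.txt, d.txt, e.txt} staged={none}
After op 14 (modify b.txt): modified={a.txt, b.txt, c.txt, d.txt, e.txt} staged={none}
After op 15 (git add c.txt): modified={a.txt, b.txt, d.txt, e.txt} staged={c.txt}
After op 16 (git add b.txt): modified={a.txt, d.txt, e.txt} staged={b.txt, c.txt}
After op 17 (modify b.txt): modified={a.txt, b.txt, d.txt, e.txt} staged={b.txt, c.txt}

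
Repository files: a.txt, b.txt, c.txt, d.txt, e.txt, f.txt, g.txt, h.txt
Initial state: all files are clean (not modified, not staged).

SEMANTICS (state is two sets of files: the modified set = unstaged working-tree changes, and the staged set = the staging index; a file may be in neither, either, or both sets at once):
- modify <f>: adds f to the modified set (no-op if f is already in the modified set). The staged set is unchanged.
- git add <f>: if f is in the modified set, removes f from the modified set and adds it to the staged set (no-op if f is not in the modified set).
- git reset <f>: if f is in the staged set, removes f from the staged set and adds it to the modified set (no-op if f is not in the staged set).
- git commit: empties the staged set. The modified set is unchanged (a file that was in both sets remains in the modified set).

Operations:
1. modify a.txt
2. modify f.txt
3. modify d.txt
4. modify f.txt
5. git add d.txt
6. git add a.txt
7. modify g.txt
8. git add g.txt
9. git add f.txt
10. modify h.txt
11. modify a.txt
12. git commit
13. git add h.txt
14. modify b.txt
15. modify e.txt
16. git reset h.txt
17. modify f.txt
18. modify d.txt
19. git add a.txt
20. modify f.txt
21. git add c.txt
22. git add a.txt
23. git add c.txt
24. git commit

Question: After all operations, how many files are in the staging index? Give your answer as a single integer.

After op 1 (modify a.txt): modified={a.txt} staged={none}
After op 2 (modify f.txt): modified={a.txt, f.txt} staged={none}
After op 3 (modify d.txt): modified={a.txt, d.txt, f.txt} staged={none}
After op 4 (modify f.txt): modified={a.txt, d.txt, f.txt} staged={none}
After op 5 (git add d.txt): modified={a.txt, f.txt} staged={d.txt}
After op 6 (git add a.txt): modified={f.txt} staged={a.txt, d.txt}
After op 7 (modify g.txt): modified={f.txt, g.txt} staged={a.txt, d.txt}
After op 8 (git add g.txt): modified={f.txt} staged={a.txt, d.txt, g.txt}
After op 9 (git add f.txt): modified={none} staged={a.txt, d.txt, f.txt, g.txt}
After op 10 (modify h.txt): modified={h.txt} staged={a.txt, d.txt, f.txt, g.txt}
After op 11 (modify a.txt): modified={a.txt, h.txt} staged={a.txt, d.txt, f.txt, g.txt}
After op 12 (git commit): modified={a.txt, h.txt} staged={none}
After op 13 (git add h.txt): modified={a.txt} staged={h.txt}
After op 14 (modify b.txt): modified={a.txt, b.txt} staged={h.txt}
After op 15 (modify e.txt): modified={a.txt, b.txt, e.txt} staged={h.txt}
After op 16 (git reset h.txt): modified={a.txt, b.txt, e.txt, h.txt} staged={none}
After op 17 (modify f.txt): modified={a.txt, b.txt, e.txt, f.txt, h.txt} staged={none}
After op 18 (modify d.txt): modified={a.txt, b.txt, d.txt, e.txt, f.txt, h.txt} staged={none}
After op 19 (git add a.txt): modified={b.txt, d.txt, e.txt, f.txt, h.txt} staged={a.txt}
After op 20 (modify f.txt): modified={b.txt, d.txt, e.txt, f.txt, h.txt} staged={a.txt}
After op 21 (git add c.txt): modified={b.txt, d.txt, e.txt, f.txt, h.txt} staged={a.txt}
After op 22 (git add a.txt): modified={b.txt, d.txt, e.txt, f.txt, h.txt} staged={a.txt}
After op 23 (git add c.txt): modified={b.txt, d.txt, e.txt, f.txt, h.txt} staged={a.txt}
After op 24 (git commit): modified={b.txt, d.txt, e.txt, f.txt, h.txt} staged={none}
Final staged set: {none} -> count=0

Answer: 0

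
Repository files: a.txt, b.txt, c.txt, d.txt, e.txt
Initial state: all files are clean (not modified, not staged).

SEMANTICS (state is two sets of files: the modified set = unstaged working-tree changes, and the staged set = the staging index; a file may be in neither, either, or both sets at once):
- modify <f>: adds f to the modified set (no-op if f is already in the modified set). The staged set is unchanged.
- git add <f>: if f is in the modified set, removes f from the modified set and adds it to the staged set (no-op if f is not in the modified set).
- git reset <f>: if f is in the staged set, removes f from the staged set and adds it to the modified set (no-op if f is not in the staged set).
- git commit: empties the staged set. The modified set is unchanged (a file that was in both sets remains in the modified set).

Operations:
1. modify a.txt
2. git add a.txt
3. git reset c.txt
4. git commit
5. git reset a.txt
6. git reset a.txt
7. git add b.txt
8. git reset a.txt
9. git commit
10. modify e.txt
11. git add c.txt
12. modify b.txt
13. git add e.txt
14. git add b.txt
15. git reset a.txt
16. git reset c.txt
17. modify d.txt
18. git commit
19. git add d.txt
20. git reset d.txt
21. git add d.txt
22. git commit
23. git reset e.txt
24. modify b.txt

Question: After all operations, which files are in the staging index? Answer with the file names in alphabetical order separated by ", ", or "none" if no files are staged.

Answer: none

Derivation:
After op 1 (modify a.txt): modified={a.txt} staged={none}
After op 2 (git add a.txt): modified={none} staged={a.txt}
After op 3 (git reset c.txt): modified={none} staged={a.txt}
After op 4 (git commit): modified={none} staged={none}
After op 5 (git reset a.txt): modified={none} staged={none}
After op 6 (git reset a.txt): modified={none} staged={none}
After op 7 (git add b.txt): modified={none} staged={none}
After op 8 (git reset a.txt): modified={none} staged={none}
After op 9 (git commit): modified={none} staged={none}
After op 10 (modify e.txt): modified={e.txt} staged={none}
After op 11 (git add c.txt): modified={e.txt} staged={none}
After op 12 (modify b.txt): modified={b.txt, e.txt} staged={none}
After op 13 (git add e.txt): modified={b.txt} staged={e.txt}
After op 14 (git add b.txt): modified={none} staged={b.txt, e.txt}
After op 15 (git reset a.txt): modified={none} staged={b.txt, e.txt}
After op 16 (git reset c.txt): modified={none} staged={b.txt, e.txt}
After op 17 (modify d.txt): modified={d.txt} staged={b.txt, e.txt}
After op 18 (git commit): modified={d.txt} staged={none}
After op 19 (git add d.txt): modified={none} staged={d.txt}
After op 20 (git reset d.txt): modified={d.txt} staged={none}
After op 21 (git add d.txt): modified={none} staged={d.txt}
After op 22 (git commit): modified={none} staged={none}
After op 23 (git reset e.txt): modified={none} staged={none}
After op 24 (modify b.txt): modified={b.txt} staged={none}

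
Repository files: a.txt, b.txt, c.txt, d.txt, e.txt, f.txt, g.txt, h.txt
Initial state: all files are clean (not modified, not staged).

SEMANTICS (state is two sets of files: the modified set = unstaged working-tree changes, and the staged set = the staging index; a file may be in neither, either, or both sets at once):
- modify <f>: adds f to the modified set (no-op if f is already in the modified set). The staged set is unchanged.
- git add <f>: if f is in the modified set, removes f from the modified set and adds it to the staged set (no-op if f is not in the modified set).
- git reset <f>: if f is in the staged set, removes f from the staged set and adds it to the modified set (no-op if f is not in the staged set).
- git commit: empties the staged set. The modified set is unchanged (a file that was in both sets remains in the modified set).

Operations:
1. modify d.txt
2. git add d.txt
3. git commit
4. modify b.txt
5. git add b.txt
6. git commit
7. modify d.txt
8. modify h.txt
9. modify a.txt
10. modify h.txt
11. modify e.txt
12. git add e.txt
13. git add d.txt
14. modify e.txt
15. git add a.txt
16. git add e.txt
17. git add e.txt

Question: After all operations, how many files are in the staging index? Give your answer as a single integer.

After op 1 (modify d.txt): modified={d.txt} staged={none}
After op 2 (git add d.txt): modified={none} staged={d.txt}
After op 3 (git commit): modified={none} staged={none}
After op 4 (modify b.txt): modified={b.txt} staged={none}
After op 5 (git add b.txt): modified={none} staged={b.txt}
After op 6 (git commit): modified={none} staged={none}
After op 7 (modify d.txt): modified={d.txt} staged={none}
After op 8 (modify h.txt): modified={d.txt, h.txt} staged={none}
After op 9 (modify a.txt): modified={a.txt, d.txt, h.txt} staged={none}
After op 10 (modify h.txt): modified={a.txt, d.txt, h.txt} staged={none}
After op 11 (modify e.txt): modified={a.txt, d.txt, e.txt, h.txt} staged={none}
After op 12 (git add e.txt): modified={a.txt, d.txt, h.txt} staged={e.txt}
After op 13 (git add d.txt): modified={a.txt, h.txt} staged={d.txt, e.txt}
After op 14 (modify e.txt): modified={a.txt, e.txt, h.txt} staged={d.txt, e.txt}
After op 15 (git add a.txt): modified={e.txt, h.txt} staged={a.txt, d.txt, e.txt}
After op 16 (git add e.txt): modified={h.txt} staged={a.txt, d.txt, e.txt}
After op 17 (git add e.txt): modified={h.txt} staged={a.txt, d.txt, e.txt}
Final staged set: {a.txt, d.txt, e.txt} -> count=3

Answer: 3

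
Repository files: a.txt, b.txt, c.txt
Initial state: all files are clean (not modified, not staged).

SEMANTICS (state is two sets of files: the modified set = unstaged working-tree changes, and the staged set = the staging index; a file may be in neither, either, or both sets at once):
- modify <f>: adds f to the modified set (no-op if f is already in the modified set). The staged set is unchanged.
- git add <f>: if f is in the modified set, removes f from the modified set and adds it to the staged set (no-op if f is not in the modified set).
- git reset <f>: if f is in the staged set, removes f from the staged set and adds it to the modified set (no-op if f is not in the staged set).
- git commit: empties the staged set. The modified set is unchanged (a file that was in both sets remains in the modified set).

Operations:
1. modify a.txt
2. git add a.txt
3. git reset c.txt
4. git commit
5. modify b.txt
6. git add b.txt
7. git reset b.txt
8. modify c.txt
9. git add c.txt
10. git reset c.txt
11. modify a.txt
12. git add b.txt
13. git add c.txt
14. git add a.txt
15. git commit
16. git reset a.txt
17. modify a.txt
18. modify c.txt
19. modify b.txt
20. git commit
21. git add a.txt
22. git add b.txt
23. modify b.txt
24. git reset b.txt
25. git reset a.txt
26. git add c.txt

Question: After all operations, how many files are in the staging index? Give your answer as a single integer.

Answer: 1

Derivation:
After op 1 (modify a.txt): modified={a.txt} staged={none}
After op 2 (git add a.txt): modified={none} staged={a.txt}
After op 3 (git reset c.txt): modified={none} staged={a.txt}
After op 4 (git commit): modified={none} staged={none}
After op 5 (modify b.txt): modified={b.txt} staged={none}
After op 6 (git add b.txt): modified={none} staged={b.txt}
After op 7 (git reset b.txt): modified={b.txt} staged={none}
After op 8 (modify c.txt): modified={b.txt, c.txt} staged={none}
After op 9 (git add c.txt): modified={b.txt} staged={c.txt}
After op 10 (git reset c.txt): modified={b.txt, c.txt} staged={none}
After op 11 (modify a.txt): modified={a.txt, b.txt, c.txt} staged={none}
After op 12 (git add b.txt): modified={a.txt, c.txt} staged={b.txt}
After op 13 (git add c.txt): modified={a.txt} staged={b.txt, c.txt}
After op 14 (git add a.txt): modified={none} staged={a.txt, b.txt, c.txt}
After op 15 (git commit): modified={none} staged={none}
After op 16 (git reset a.txt): modified={none} staged={none}
After op 17 (modify a.txt): modified={a.txt} staged={none}
After op 18 (modify c.txt): modified={a.txt, c.txt} staged={none}
After op 19 (modify b.txt): modified={a.txt, b.txt, c.txt} staged={none}
After op 20 (git commit): modified={a.txt, b.txt, c.txt} staged={none}
After op 21 (git add a.txt): modified={b.txt, c.txt} staged={a.txt}
After op 22 (git add b.txt): modified={c.txt} staged={a.txt, b.txt}
After op 23 (modify b.txt): modified={b.txt, c.txt} staged={a.txt, b.txt}
After op 24 (git reset b.txt): modified={b.txt, c.txt} staged={a.txt}
After op 25 (git reset a.txt): modified={a.txt, b.txt, c.txt} staged={none}
After op 26 (git add c.txt): modified={a.txt, b.txt} staged={c.txt}
Final staged set: {c.txt} -> count=1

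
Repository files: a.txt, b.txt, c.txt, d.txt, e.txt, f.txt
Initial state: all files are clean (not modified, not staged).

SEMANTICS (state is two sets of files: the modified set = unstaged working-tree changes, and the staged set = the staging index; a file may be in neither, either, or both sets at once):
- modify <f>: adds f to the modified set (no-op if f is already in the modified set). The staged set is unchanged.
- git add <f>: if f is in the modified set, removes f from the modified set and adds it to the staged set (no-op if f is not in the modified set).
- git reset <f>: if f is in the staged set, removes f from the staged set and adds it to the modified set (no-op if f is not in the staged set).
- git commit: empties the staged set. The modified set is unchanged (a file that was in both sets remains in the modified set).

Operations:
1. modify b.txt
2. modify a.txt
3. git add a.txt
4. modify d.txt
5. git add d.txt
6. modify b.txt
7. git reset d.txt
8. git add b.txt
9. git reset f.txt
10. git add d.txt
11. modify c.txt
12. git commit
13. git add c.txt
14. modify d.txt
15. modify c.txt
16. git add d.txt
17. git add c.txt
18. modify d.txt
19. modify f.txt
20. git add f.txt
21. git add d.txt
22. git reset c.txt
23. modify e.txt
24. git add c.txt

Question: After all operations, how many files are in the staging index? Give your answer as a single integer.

After op 1 (modify b.txt): modified={b.txt} staged={none}
After op 2 (modify a.txt): modified={a.txt, b.txt} staged={none}
After op 3 (git add a.txt): modified={b.txt} staged={a.txt}
After op 4 (modify d.txt): modified={b.txt, d.txt} staged={a.txt}
After op 5 (git add d.txt): modified={b.txt} staged={a.txt, d.txt}
After op 6 (modify b.txt): modified={b.txt} staged={a.txt, d.txt}
After op 7 (git reset d.txt): modified={b.txt, d.txt} staged={a.txt}
After op 8 (git add b.txt): modified={d.txt} staged={a.txt, b.txt}
After op 9 (git reset f.txt): modified={d.txt} staged={a.txt, b.txt}
After op 10 (git add d.txt): modified={none} staged={a.txt, b.txt, d.txt}
After op 11 (modify c.txt): modified={c.txt} staged={a.txt, b.txt, d.txt}
After op 12 (git commit): modified={c.txt} staged={none}
After op 13 (git add c.txt): modified={none} staged={c.txt}
After op 14 (modify d.txt): modified={d.txt} staged={c.txt}
After op 15 (modify c.txt): modified={c.txt, d.txt} staged={c.txt}
After op 16 (git add d.txt): modified={c.txt} staged={c.txt, d.txt}
After op 17 (git add c.txt): modified={none} staged={c.txt, d.txt}
After op 18 (modify d.txt): modified={d.txt} staged={c.txt, d.txt}
After op 19 (modify f.txt): modified={d.txt, f.txt} staged={c.txt, d.txt}
After op 20 (git add f.txt): modified={d.txt} staged={c.txt, d.txt, f.txt}
After op 21 (git add d.txt): modified={none} staged={c.txt, d.txt, f.txt}
After op 22 (git reset c.txt): modified={c.txt} staged={d.txt, f.txt}
After op 23 (modify e.txt): modified={c.txt, e.txt} staged={d.txt, f.txt}
After op 24 (git add c.txt): modified={e.txt} staged={c.txt, d.txt, f.txt}
Final staged set: {c.txt, d.txt, f.txt} -> count=3

Answer: 3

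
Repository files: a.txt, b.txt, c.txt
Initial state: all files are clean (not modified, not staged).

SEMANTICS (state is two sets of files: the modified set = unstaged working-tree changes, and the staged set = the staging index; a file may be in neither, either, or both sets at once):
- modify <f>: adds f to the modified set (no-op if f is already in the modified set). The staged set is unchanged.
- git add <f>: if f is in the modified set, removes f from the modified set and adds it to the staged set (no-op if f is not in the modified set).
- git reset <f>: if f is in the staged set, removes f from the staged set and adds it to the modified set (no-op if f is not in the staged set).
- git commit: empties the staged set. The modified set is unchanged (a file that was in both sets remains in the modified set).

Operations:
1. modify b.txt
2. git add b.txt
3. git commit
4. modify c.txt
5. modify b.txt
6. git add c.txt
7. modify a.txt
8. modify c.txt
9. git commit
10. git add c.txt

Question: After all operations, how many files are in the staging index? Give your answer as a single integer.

After op 1 (modify b.txt): modified={b.txt} staged={none}
After op 2 (git add b.txt): modified={none} staged={b.txt}
After op 3 (git commit): modified={none} staged={none}
After op 4 (modify c.txt): modified={c.txt} staged={none}
After op 5 (modify b.txt): modified={b.txt, c.txt} staged={none}
After op 6 (git add c.txt): modified={b.txt} staged={c.txt}
After op 7 (modify a.txt): modified={a.txt, b.txt} staged={c.txt}
After op 8 (modify c.txt): modified={a.txt, b.txt, c.txt} staged={c.txt}
After op 9 (git commit): modified={a.txt, b.txt, c.txt} staged={none}
After op 10 (git add c.txt): modified={a.txt, b.txt} staged={c.txt}
Final staged set: {c.txt} -> count=1

Answer: 1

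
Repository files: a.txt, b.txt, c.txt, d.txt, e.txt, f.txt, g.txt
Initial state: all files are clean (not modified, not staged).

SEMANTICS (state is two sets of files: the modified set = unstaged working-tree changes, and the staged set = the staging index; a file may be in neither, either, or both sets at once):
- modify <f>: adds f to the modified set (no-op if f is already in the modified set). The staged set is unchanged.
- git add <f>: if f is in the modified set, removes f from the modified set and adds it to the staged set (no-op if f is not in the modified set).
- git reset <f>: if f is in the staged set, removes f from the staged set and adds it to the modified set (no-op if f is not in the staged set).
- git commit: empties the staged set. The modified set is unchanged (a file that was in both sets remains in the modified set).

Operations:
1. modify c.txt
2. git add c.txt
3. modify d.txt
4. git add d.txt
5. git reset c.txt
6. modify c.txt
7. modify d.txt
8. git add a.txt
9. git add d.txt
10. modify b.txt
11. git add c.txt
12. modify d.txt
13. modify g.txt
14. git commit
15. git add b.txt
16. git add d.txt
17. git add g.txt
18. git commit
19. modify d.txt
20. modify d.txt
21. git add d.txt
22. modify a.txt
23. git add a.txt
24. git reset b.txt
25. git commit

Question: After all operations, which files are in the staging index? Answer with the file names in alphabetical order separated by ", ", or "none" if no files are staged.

Answer: none

Derivation:
After op 1 (modify c.txt): modified={c.txt} staged={none}
After op 2 (git add c.txt): modified={none} staged={c.txt}
After op 3 (modify d.txt): modified={d.txt} staged={c.txt}
After op 4 (git add d.txt): modified={none} staged={c.txt, d.txt}
After op 5 (git reset c.txt): modified={c.txt} staged={d.txt}
After op 6 (modify c.txt): modified={c.txt} staged={d.txt}
After op 7 (modify d.txt): modified={c.txt, d.txt} staged={d.txt}
After op 8 (git add a.txt): modified={c.txt, d.txt} staged={d.txt}
After op 9 (git add d.txt): modified={c.txt} staged={d.txt}
After op 10 (modify b.txt): modified={b.txt, c.txt} staged={d.txt}
After op 11 (git add c.txt): modified={b.txt} staged={c.txt, d.txt}
After op 12 (modify d.txt): modified={b.txt, d.txt} staged={c.txt, d.txt}
After op 13 (modify g.txt): modified={b.txt, d.txt, g.txt} staged={c.txt, d.txt}
After op 14 (git commit): modified={b.txt, d.txt, g.txt} staged={none}
After op 15 (git add b.txt): modified={d.txt, g.txt} staged={b.txt}
After op 16 (git add d.txt): modified={g.txt} staged={b.txt, d.txt}
After op 17 (git add g.txt): modified={none} staged={b.txt, d.txt, g.txt}
After op 18 (git commit): modified={none} staged={none}
After op 19 (modify d.txt): modified={d.txt} staged={none}
After op 20 (modify d.txt): modified={d.txt} staged={none}
After op 21 (git add d.txt): modified={none} staged={d.txt}
After op 22 (modify a.txt): modified={a.txt} staged={d.txt}
After op 23 (git add a.txt): modified={none} staged={a.txt, d.txt}
After op 24 (git reset b.txt): modified={none} staged={a.txt, d.txt}
After op 25 (git commit): modified={none} staged={none}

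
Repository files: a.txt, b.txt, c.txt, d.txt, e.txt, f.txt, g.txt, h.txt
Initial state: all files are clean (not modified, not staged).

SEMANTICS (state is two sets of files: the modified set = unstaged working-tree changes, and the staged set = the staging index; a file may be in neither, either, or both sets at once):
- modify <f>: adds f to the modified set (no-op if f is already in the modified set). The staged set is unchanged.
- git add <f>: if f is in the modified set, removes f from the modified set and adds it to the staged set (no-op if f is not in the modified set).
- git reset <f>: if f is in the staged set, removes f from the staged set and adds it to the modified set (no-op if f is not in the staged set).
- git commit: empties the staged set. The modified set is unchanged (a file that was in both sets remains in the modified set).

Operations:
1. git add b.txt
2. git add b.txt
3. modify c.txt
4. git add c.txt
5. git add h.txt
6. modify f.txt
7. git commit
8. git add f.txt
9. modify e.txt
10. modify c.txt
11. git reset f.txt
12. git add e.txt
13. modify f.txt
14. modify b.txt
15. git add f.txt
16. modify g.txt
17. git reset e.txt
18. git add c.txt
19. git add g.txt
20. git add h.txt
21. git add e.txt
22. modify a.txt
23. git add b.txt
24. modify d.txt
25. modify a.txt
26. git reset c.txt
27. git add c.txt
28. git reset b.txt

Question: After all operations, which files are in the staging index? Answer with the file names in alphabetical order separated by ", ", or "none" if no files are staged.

Answer: c.txt, e.txt, f.txt, g.txt

Derivation:
After op 1 (git add b.txt): modified={none} staged={none}
After op 2 (git add b.txt): modified={none} staged={none}
After op 3 (modify c.txt): modified={c.txt} staged={none}
After op 4 (git add c.txt): modified={none} staged={c.txt}
After op 5 (git add h.txt): modified={none} staged={c.txt}
After op 6 (modify f.txt): modified={f.txt} staged={c.txt}
After op 7 (git commit): modified={f.txt} staged={none}
After op 8 (git add f.txt): modified={none} staged={f.txt}
After op 9 (modify e.txt): modified={e.txt} staged={f.txt}
After op 10 (modify c.txt): modified={c.txt, e.txt} staged={f.txt}
After op 11 (git reset f.txt): modified={c.txt, e.txt, f.txt} staged={none}
After op 12 (git add e.txt): modified={c.txt, f.txt} staged={e.txt}
After op 13 (modify f.txt): modified={c.txt, f.txt} staged={e.txt}
After op 14 (modify b.txt): modified={b.txt, c.txt, f.txt} staged={e.txt}
After op 15 (git add f.txt): modified={b.txt, c.txt} staged={e.txt, f.txt}
After op 16 (modify g.txt): modified={b.txt, c.txt, g.txt} staged={e.txt, f.txt}
After op 17 (git reset e.txt): modified={b.txt, c.txt, e.txt, g.txt} staged={f.txt}
After op 18 (git add c.txt): modified={b.txt, e.txt, g.txt} staged={c.txt, f.txt}
After op 19 (git add g.txt): modified={b.txt, e.txt} staged={c.txt, f.txt, g.txt}
After op 20 (git add h.txt): modified={b.txt, e.txt} staged={c.txt, f.txt, g.txt}
After op 21 (git add e.txt): modified={b.txt} staged={c.txt, e.txt, f.txt, g.txt}
After op 22 (modify a.txt): modified={a.txt, b.txt} staged={c.txt, e.txt, f.txt, g.txt}
After op 23 (git add b.txt): modified={a.txt} staged={b.txt, c.txt, e.txt, f.txt, g.txt}
After op 24 (modify d.txt): modified={a.txt, d.txt} staged={b.txt, c.txt, e.txt, f.txt, g.txt}
After op 25 (modify a.txt): modified={a.txt, d.txt} staged={b.txt, c.txt, e.txt, f.txt, g.txt}
After op 26 (git reset c.txt): modified={a.txt, c.txt, d.txt} staged={b.txt, e.txt, f.txt, g.txt}
After op 27 (git add c.txt): modified={a.txt, d.txt} staged={b.txt, c.txt, e.txt, f.txt, g.txt}
After op 28 (git reset b.txt): modified={a.txt, b.txt, d.txt} staged={c.txt, e.txt, f.txt, g.txt}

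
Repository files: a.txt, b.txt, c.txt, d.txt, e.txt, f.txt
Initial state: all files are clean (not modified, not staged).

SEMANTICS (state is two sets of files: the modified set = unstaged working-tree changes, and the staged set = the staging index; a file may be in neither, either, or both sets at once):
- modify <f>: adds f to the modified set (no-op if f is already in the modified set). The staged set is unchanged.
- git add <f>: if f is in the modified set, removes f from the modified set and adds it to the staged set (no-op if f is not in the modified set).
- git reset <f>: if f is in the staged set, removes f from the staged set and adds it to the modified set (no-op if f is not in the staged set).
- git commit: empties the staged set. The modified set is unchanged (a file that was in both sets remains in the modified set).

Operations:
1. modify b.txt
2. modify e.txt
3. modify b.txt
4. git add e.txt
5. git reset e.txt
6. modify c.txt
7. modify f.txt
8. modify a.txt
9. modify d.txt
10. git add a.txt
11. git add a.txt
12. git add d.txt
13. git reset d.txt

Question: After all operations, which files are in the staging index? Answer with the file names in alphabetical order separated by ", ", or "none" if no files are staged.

After op 1 (modify b.txt): modified={b.txt} staged={none}
After op 2 (modify e.txt): modified={b.txt, e.txt} staged={none}
After op 3 (modify b.txt): modified={b.txt, e.txt} staged={none}
After op 4 (git add e.txt): modified={b.txt} staged={e.txt}
After op 5 (git reset e.txt): modified={b.txt, e.txt} staged={none}
After op 6 (modify c.txt): modified={b.txt, c.txt, e.txt} staged={none}
After op 7 (modify f.txt): modified={b.txt, c.txt, e.txt, f.txt} staged={none}
After op 8 (modify a.txt): modified={a.txt, b.txt, c.txt, e.txt, f.txt} staged={none}
After op 9 (modify d.txt): modified={a.txt, b.txt, c.txt, d.txt, e.txt, f.txt} staged={none}
After op 10 (git add a.txt): modified={b.txt, c.txt, d.txt, e.txt, f.txt} staged={a.txt}
After op 11 (git add a.txt): modified={b.txt, c.txt, d.txt, e.txt, f.txt} staged={a.txt}
After op 12 (git add d.txt): modified={b.txt, c.txt, e.txt, f.txt} staged={a.txt, d.txt}
After op 13 (git reset d.txt): modified={b.txt, c.txt, d.txt, e.txt, f.txt} staged={a.txt}

Answer: a.txt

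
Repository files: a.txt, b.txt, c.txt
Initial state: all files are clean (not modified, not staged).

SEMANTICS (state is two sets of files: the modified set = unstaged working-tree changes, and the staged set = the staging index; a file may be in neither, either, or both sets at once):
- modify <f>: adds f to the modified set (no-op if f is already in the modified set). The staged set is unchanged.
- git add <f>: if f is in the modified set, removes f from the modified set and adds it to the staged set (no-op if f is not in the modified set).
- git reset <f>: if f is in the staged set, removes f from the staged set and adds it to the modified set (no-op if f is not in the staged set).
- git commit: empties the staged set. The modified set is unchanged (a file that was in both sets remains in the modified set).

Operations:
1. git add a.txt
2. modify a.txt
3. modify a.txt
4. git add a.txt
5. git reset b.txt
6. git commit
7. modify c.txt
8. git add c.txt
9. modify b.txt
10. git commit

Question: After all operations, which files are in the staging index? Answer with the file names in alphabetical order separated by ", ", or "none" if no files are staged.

Answer: none

Derivation:
After op 1 (git add a.txt): modified={none} staged={none}
After op 2 (modify a.txt): modified={a.txt} staged={none}
After op 3 (modify a.txt): modified={a.txt} staged={none}
After op 4 (git add a.txt): modified={none} staged={a.txt}
After op 5 (git reset b.txt): modified={none} staged={a.txt}
After op 6 (git commit): modified={none} staged={none}
After op 7 (modify c.txt): modified={c.txt} staged={none}
After op 8 (git add c.txt): modified={none} staged={c.txt}
After op 9 (modify b.txt): modified={b.txt} staged={c.txt}
After op 10 (git commit): modified={b.txt} staged={none}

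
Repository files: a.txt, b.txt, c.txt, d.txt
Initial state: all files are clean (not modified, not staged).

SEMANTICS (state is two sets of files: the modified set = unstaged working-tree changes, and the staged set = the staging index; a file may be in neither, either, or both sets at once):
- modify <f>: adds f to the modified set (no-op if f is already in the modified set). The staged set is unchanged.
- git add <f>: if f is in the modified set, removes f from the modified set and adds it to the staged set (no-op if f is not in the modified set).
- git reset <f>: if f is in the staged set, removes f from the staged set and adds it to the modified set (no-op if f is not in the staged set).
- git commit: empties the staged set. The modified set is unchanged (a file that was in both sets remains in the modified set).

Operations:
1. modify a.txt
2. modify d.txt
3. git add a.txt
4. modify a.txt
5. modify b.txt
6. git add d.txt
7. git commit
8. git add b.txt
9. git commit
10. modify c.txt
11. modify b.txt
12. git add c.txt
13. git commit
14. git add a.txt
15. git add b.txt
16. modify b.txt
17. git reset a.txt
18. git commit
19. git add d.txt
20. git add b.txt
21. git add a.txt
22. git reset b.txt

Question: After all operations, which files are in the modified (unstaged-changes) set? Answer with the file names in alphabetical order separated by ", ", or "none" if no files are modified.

After op 1 (modify a.txt): modified={a.txt} staged={none}
After op 2 (modify d.txt): modified={a.txt, d.txt} staged={none}
After op 3 (git add a.txt): modified={d.txt} staged={a.txt}
After op 4 (modify a.txt): modified={a.txt, d.txt} staged={a.txt}
After op 5 (modify b.txt): modified={a.txt, b.txt, d.txt} staged={a.txt}
After op 6 (git add d.txt): modified={a.txt, b.txt} staged={a.txt, d.txt}
After op 7 (git commit): modified={a.txt, b.txt} staged={none}
After op 8 (git add b.txt): modified={a.txt} staged={b.txt}
After op 9 (git commit): modified={a.txt} staged={none}
After op 10 (modify c.txt): modified={a.txt, c.txt} staged={none}
After op 11 (modify b.txt): modified={a.txt, b.txt, c.txt} staged={none}
After op 12 (git add c.txt): modified={a.txt, b.txt} staged={c.txt}
After op 13 (git commit): modified={a.txt, b.txt} staged={none}
After op 14 (git add a.txt): modified={b.txt} staged={a.txt}
After op 15 (git add b.txt): modified={none} staged={a.txt, b.txt}
After op 16 (modify b.txt): modified={b.txt} staged={a.txt, b.txt}
After op 17 (git reset a.txt): modified={a.txt, b.txt} staged={b.txt}
After op 18 (git commit): modified={a.txt, b.txt} staged={none}
After op 19 (git add d.txt): modified={a.txt, b.txt} staged={none}
After op 20 (git add b.txt): modified={a.txt} staged={b.txt}
After op 21 (git add a.txt): modified={none} staged={a.txt, b.txt}
After op 22 (git reset b.txt): modified={b.txt} staged={a.txt}

Answer: b.txt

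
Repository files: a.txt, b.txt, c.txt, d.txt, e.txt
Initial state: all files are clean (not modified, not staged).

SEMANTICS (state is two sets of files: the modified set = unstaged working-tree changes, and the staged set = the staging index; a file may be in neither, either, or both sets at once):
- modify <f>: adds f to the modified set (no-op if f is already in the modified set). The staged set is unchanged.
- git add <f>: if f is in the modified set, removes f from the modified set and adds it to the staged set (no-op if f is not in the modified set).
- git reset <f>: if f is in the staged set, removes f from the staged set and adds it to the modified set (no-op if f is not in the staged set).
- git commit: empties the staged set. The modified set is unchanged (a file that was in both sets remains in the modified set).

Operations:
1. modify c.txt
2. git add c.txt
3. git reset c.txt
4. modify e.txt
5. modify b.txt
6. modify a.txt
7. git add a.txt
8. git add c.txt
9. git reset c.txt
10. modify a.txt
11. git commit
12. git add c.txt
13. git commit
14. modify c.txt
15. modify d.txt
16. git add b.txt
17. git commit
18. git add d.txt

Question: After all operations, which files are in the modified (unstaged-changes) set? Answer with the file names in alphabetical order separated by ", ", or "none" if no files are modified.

After op 1 (modify c.txt): modified={c.txt} staged={none}
After op 2 (git add c.txt): modified={none} staged={c.txt}
After op 3 (git reset c.txt): modified={c.txt} staged={none}
After op 4 (modify e.txt): modified={c.txt, e.txt} staged={none}
After op 5 (modify b.txt): modified={b.txt, c.txt, e.txt} staged={none}
After op 6 (modify a.txt): modified={a.txt, b.txt, c.txt, e.txt} staged={none}
After op 7 (git add a.txt): modified={b.txt, c.txt, e.txt} staged={a.txt}
After op 8 (git add c.txt): modified={b.txt, e.txt} staged={a.txt, c.txt}
After op 9 (git reset c.txt): modified={b.txt, c.txt, e.txt} staged={a.txt}
After op 10 (modify a.txt): modified={a.txt, b.txt, c.txt, e.txt} staged={a.txt}
After op 11 (git commit): modified={a.txt, b.txt, c.txt, e.txt} staged={none}
After op 12 (git add c.txt): modified={a.txt, b.txt, e.txt} staged={c.txt}
After op 13 (git commit): modified={a.txt, b.txt, e.txt} staged={none}
After op 14 (modify c.txt): modified={a.txt, b.txt, c.txt, e.txt} staged={none}
After op 15 (modify d.txt): modified={a.txt, b.txt, c.txt, d.txt, e.txt} staged={none}
After op 16 (git add b.txt): modified={a.txt, c.txt, d.txt, e.txt} staged={b.txt}
After op 17 (git commit): modified={a.txt, c.txt, d.txt, e.txt} staged={none}
After op 18 (git add d.txt): modified={a.txt, c.txt, e.txt} staged={d.txt}

Answer: a.txt, c.txt, e.txt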